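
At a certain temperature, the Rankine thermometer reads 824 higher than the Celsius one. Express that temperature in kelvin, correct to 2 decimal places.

Let x be the Celsius reading; then the Rankine reading is 1.8·x + 491.67.
(1.8·x + 491.67) - x = 824  ⇒  (0.8)·x = 332.33  ⇒  x = 415.4125°C.
In kelvin: 415.4125 + 273.15 = 688.56 K.

688.56 K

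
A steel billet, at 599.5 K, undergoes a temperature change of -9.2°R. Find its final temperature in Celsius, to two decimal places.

321.24°C

Initial temperature in Celsius: 599.5 - 273.15 = 326.3500°C.
The 9.2°R change is an interval, so only the factor 5/9 applies: -9.2 × 5/9 = -5.1111°C.
Final Celsius temperature: 326.3500 - 5.1111 = 321.2389°C.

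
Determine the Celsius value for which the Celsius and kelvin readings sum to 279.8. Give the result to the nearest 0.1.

Let C be the Celsius reading. The kelvin reading is K = 1·C + 273.15.
Require C + K = 279.8: (2)·C + 273.15 = 279.8.
C = (279.8 - 273.15) / (2) = 3.3.

3.3°C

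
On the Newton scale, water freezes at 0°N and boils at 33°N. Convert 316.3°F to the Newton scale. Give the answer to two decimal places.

First in Celsius: (316.3 - 32) × 5/9 = 157.9444°C.
Linearly onto the Newton scale: 0 + (157.9444 / 100) × (33 - 0) = 52.12°N.

52.12°N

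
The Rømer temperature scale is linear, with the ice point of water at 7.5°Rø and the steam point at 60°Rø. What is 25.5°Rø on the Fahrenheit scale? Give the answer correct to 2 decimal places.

Linear interpolation between the fixed points: C = (25.5 - 7.5) × 100 / (60 - 7.5) = 34.2857°C.
Then 34.2857 × 1.8 + 32 = 93.71°F.

93.71°F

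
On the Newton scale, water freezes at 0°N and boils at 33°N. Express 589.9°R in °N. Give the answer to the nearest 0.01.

18.01°N

First in Celsius: (589.9 - 491.67) × 5/9 = 54.5722°C.
Linearly onto the Newton scale: 0 + (54.5722 / 100) × (33 - 0) = 18.01°N.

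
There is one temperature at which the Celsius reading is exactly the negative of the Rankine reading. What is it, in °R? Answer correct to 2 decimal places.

175.60°R

Let R be the Rankine reading. The Celsius reading is C = 5/9·R - 273.15.
Require C = -1·R: 5/9·R - 273.15 = -1·R.
(14/9)·R = 273.15  ⇒  R = 175.60.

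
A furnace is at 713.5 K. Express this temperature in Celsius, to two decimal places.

440.35°C

In Celsius: 713.5 - 273.15 = 440.3500°C.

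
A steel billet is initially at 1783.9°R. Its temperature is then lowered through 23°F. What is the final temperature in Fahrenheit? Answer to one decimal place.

Initial temperature in Celsius: (1783.9 - 491.67) × 5/9 = 717.9056°C.
The 23°F change is an interval, so only the factor 5/9 applies: -23 × 5/9 = -12.7778°C.
Final Celsius temperature: 717.9056 - 12.7778 = 705.1278°C.
In Fahrenheit: 705.1278 × 1.8 + 32 = 1301.2°F.

1301.2°F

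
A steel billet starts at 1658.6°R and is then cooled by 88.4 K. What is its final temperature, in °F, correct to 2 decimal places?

1039.81°F

Initial temperature in Celsius: (1658.6 - 491.67) × 5/9 = 648.2944°C.
The 88.4 K change is an interval; Kelvin and Celsius degrees are the same size, so ΔC = -88.4°C.
Final Celsius temperature: 648.2944 - 88.4000 = 559.8944°C.
In Fahrenheit: 559.8944 × 1.8 + 32 = 1039.81°F.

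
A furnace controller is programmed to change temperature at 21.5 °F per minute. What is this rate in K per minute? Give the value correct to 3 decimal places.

11.944 K/minute

Since only a temperature interval is involved, the additive offset between the scales drops out.
A change of 1°F is a change of 5/9 K, so 21.5 × 5/9 = 11.944.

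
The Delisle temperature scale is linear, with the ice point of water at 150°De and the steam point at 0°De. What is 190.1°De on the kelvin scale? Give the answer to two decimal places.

Linear interpolation between the fixed points: C = (190.1 - 150) × 100 / (0 - 150) = -26.7333°C.
Then -26.7333 + 273.15 = 246.42 K.

246.42 K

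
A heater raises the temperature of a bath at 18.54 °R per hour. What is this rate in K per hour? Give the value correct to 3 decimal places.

10.300 K/hour

Since only a temperature interval is involved, the additive offset between the scales drops out.
A change of 1°R is a change of 5/9 K, so 18.54 × 5/9 = 10.300.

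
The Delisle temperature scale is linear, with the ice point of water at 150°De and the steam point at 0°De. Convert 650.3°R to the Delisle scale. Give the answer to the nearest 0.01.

17.81°De

First in Celsius: (650.3 - 491.67) × 5/9 = 88.1278°C.
Linearly onto the Delisle scale: 150 + (88.1278 / 100) × (0 - 150) = 17.81°De.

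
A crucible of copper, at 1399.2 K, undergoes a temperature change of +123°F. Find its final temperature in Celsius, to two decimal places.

1194.38°C

Initial temperature in Celsius: 1399.2 - 273.15 = 1126.0500°C.
The 123°F change is an interval, so only the factor 5/9 applies: +123 × 5/9 = +68.3333°C.
Final Celsius temperature: 1126.0500 + 68.3333 = 1194.3833°C.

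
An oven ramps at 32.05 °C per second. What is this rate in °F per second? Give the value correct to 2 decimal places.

57.69 °F/second

Since only a temperature interval is involved, the additive offset between the scales drops out.
A change of 1°C is a change of 1.8°F, so 32.05 × 1.8 = 57.69.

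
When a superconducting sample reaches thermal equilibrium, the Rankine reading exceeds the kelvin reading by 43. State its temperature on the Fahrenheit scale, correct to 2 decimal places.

-362.92°F

Let x be the Rankine reading; then the kelvin reading is 5/9·x.
(5/9·x) - x = -43  ⇒  (-4/9)·x = -43  ⇒  x = 96.7500°R.
In Celsius: (96.75 - 491.67) × 5/9 = -219.4000°C.
In Fahrenheit: -219.4000 × 1.8 + 32 = -362.92°F.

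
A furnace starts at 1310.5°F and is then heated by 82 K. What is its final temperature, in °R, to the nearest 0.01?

1917.77°R

Initial temperature in Celsius: (1310.5 - 32) × 5/9 = 710.2778°C.
The 82 K change is an interval; Kelvin and Celsius degrees are the same size, so ΔC = +82°C.
Final Celsius temperature: 710.2778 + 82.0000 = 792.2778°C.
In Rankine: 792.2778 × 1.8 + 491.67 = 1917.77°R.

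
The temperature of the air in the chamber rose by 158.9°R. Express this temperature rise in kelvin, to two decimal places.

88.28 K

Only the scale ratio 5/9 matters for a change in temperature.
158.9 × 5/9 = 88.28.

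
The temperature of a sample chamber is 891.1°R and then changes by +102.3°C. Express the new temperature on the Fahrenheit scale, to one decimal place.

Initial temperature in Celsius: (891.1 - 491.67) × 5/9 = 221.9056°C.
Final Celsius temperature: 221.9056 + 102.3000 = 324.2056°C.
In Fahrenheit: 324.2056 × 1.8 + 32 = 615.6°F.

615.6°F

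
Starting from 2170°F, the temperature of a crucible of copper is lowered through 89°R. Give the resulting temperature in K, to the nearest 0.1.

Initial temperature in Celsius: (2170 - 32) × 5/9 = 1187.7778°C.
The 89°R change is an interval, so only the factor 5/9 applies: -89 × 5/9 = -49.4444°C.
Final Celsius temperature: 1187.7778 - 49.4444 = 1138.3333°C.
In kelvin: 1138.3333 + 273.15 = 1411.5 K.

1411.5 K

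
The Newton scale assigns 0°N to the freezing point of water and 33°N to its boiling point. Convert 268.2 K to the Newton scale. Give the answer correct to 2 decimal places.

First in Celsius: 268.2 - 273.15 = -4.9500°C.
Linearly onto the Newton scale: 0 + (-4.9500 / 100) × (33 - 0) = -1.63°N.

-1.63°N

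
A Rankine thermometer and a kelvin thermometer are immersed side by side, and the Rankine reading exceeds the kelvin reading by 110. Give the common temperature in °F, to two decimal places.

-212.17°F

Let x be the Rankine reading; then the kelvin reading is 5/9·x.
(5/9·x) - x = -110  ⇒  (-4/9)·x = -110  ⇒  x = 247.5000°R.
In Celsius: (247.5 - 491.67) × 5/9 = -135.6500°C.
In Fahrenheit: -135.6500 × 1.8 + 32 = -212.17°F.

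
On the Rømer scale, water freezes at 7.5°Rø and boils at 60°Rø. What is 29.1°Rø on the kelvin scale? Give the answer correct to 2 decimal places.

Linear interpolation between the fixed points: C = (29.1 - 7.5) × 100 / (60 - 7.5) = 41.1429°C.
Then 41.1429 + 273.15 = 314.29 K.

314.29 K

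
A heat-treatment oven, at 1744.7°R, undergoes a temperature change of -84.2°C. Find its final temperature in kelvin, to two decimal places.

885.08 K

Initial temperature in Celsius: (1744.7 - 491.67) × 5/9 = 696.1278°C.
Final Celsius temperature: 696.1278 - 84.2000 = 611.9278°C.
In kelvin: 611.9278 + 273.15 = 885.08 K.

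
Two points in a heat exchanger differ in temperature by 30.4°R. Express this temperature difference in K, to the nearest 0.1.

16.9 K

For a temperature interval the offset drops out; only the factor 5/9 applies.
30.4 × 5/9 = 16.9.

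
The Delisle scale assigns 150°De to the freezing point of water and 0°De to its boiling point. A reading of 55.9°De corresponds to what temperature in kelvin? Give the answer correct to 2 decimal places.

335.88 K

Linear interpolation between the fixed points: C = (55.9 - 150) × 100 / (0 - 150) = 62.7333°C.
Then 62.7333 + 273.15 = 335.88 K.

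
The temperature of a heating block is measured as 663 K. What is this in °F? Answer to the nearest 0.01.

In Celsius: 663 - 273.15 = 389.8500°C.
In Fahrenheit: 389.8500 × 1.8 + 32 = 733.73°F.

733.73°F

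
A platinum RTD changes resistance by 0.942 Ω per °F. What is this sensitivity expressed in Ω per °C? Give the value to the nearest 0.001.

The quantity depends on a temperature interval, so only the ratio of degree sizes applies; the offset between the scales is irrelevant.
A change of 1°C is a change of 1.8°F, so per °C the value is 0.942 × 1.8 = 1.696.

1.696 Ω per °C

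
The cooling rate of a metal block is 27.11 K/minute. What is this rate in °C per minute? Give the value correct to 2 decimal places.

27.11 °C/minute

Since only a temperature interval is involved, the additive offset between the scales drops out.
A change of 1 K is a change of 1°C, so 27.11 × 1 = 27.11.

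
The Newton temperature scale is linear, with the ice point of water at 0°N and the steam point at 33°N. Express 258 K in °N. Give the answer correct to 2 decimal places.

First in Celsius: 258 - 273.15 = -15.1500°C.
Linearly onto the Newton scale: 0 + (-15.1500 / 100) × (33 - 0) = -5.00°N.

-5.00°N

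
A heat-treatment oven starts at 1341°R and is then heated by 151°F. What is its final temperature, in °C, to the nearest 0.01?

Initial temperature in Celsius: (1341 - 491.67) × 5/9 = 471.8500°C.
The 151°F change is an interval, so only the factor 5/9 applies: +151 × 5/9 = +83.8889°C.
Final Celsius temperature: 471.8500 + 83.8889 = 555.7389°C.

555.74°C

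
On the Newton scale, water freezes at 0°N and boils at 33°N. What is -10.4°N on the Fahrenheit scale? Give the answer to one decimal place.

Linear interpolation between the fixed points: C = (-10.4 - 0) × 100 / (33 - 0) = -31.5152°C.
Then -31.5152 × 1.8 + 32 = -24.7°F.

-24.7°F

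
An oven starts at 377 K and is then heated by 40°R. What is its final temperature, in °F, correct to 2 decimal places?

Initial temperature in Celsius: 377 - 273.15 = 103.8500°C.
The 40°R change is an interval, so only the factor 5/9 applies: +40 × 5/9 = +22.2222°C.
Final Celsius temperature: 103.8500 + 22.2222 = 126.0722°C.
In Fahrenheit: 126.0722 × 1.8 + 32 = 258.93°F.

258.93°F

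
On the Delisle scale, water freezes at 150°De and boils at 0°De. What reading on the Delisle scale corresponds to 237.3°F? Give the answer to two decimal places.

First in Celsius: (237.3 - 32) × 5/9 = 114.0556°C.
Linearly onto the Delisle scale: 150 + (114.0556 / 100) × (0 - 150) = -21.08°De.

-21.08°De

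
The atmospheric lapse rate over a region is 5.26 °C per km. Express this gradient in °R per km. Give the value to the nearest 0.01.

9.47 °R/km

The quantity depends on a temperature interval, so only the ratio of degree sizes applies; the offset between the scales is irrelevant.
A change of 1°C is a change of 1.8°R, so 5.26 × 1.8 = 9.47.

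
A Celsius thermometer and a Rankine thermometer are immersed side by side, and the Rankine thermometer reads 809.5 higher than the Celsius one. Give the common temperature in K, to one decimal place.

670.4 K

Let x be the Celsius reading; then the Rankine reading is 1.8·x + 491.67.
(1.8·x + 491.67) - x = 809.5  ⇒  (0.8)·x = 317.83  ⇒  x = 397.2875°C.
In kelvin: 397.2875 + 273.15 = 670.4 K.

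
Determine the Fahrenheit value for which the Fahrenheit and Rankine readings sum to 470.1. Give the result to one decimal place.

Let F be the Fahrenheit reading. The Rankine reading is R = 1·F + 459.67.
Require F + R = 470.1: (2)·F + 459.67 = 470.1.
F = (470.1 - 459.67) / (2) = 5.2.

5.2°F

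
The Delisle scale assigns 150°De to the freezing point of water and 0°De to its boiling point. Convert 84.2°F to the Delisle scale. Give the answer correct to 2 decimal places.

First in Celsius: (84.2 - 32) × 5/9 = 29.0000°C.
Linearly onto the Delisle scale: 150 + (29.0000 / 100) × (0 - 150) = 106.50°De.

106.50°De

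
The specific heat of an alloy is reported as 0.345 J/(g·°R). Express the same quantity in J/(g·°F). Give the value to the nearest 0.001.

The quantity depends on a temperature interval, so only the ratio of degree sizes applies; the offset between the scales is irrelevant.
A change of 1°F is a change of 1°R, so per °F the value is 0.345 × 1 = 0.345.

0.345 J/(g·°F)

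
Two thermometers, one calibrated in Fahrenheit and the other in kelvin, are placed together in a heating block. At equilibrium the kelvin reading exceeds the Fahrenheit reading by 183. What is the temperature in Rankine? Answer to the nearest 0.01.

622.51°R

Let x be the Fahrenheit reading; then the kelvin reading is 5/9·x + 255.372.
(5/9·x + 255.372) - x = 183  ⇒  (-4/9)·x = -72.3722  ⇒  x = 162.8375°F.
In Celsius: (162.8375 - 32) × 5/9 = 72.6875°C.
In Rankine: 72.6875 × 1.8 + 491.67 = 622.51°R.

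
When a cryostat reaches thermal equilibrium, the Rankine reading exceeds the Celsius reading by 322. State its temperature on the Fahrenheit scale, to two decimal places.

Let x be the Rankine reading; then the Celsius reading is 5/9·x - 273.15.
(5/9·x - 273.15) - x = -322  ⇒  (-4/9)·x = -48.85  ⇒  x = 109.9125°R.
In Celsius: (109.9125 - 491.67) × 5/9 = -212.0875°C.
In Fahrenheit: -212.0875 × 1.8 + 32 = -349.76°F.

-349.76°F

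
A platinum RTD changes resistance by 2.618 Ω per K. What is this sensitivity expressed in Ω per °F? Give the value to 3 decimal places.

The quantity depends on a temperature interval, so only the ratio of degree sizes applies; the offset between the scales is irrelevant.
A change of 1°F is a change of 5/9 K, so per °F the value is 2.618 × 5/9 = 1.454.

1.454 Ω per °F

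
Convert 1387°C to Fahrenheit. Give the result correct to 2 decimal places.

In Fahrenheit: 1387.0000 × 1.8 + 32 = 2528.60°F.

2528.60°F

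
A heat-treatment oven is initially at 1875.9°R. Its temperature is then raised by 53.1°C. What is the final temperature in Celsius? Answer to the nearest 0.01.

822.12°C

Initial temperature in Celsius: (1875.9 - 491.67) × 5/9 = 769.0167°C.
Final Celsius temperature: 769.0167 + 53.1000 = 822.1167°C.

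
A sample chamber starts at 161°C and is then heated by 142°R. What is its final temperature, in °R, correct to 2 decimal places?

The 142°R change is an interval, so only the factor 5/9 applies: +142 × 5/9 = +78.8889°C.
Final Celsius temperature: 161.0000 + 78.8889 = 239.8889°C.
In Rankine: 239.8889 × 1.8 + 491.67 = 923.47°R.

923.47°R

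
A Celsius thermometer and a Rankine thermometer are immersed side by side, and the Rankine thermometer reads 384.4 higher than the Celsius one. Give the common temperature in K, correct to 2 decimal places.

139.06 K

Let x be the Celsius reading; then the Rankine reading is 1.8·x + 491.67.
(1.8·x + 491.67) - x = 384.4  ⇒  (0.8)·x = -107.27  ⇒  x = -134.0875°C.
In kelvin: -134.0875 + 273.15 = 139.06 K.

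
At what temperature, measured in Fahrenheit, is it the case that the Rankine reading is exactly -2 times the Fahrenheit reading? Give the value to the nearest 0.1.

-153.2°F

Let F be the Fahrenheit reading. The Rankine reading is R = 1·F + 459.67.
Require R = -2·F: 1·F + 459.67 = -2·F.
(3)·F = -459.67  ⇒  F = -153.2.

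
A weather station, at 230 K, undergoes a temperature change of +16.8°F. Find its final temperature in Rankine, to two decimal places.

Initial temperature in Celsius: 230 - 273.15 = -43.1500°C.
The 16.8°F change is an interval, so only the factor 5/9 applies: +16.8 × 5/9 = +9.3333°C.
Final Celsius temperature: -43.1500 + 9.3333 = -33.8167°C.
In Rankine: -33.8167 × 1.8 + 491.67 = 430.80°R.

430.80°R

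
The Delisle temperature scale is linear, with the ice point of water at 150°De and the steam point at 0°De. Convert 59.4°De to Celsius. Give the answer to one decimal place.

Linear interpolation between the fixed points: C = (59.4 - 150) × 100 / (0 - 150) = 60.4000°C.

60.4°C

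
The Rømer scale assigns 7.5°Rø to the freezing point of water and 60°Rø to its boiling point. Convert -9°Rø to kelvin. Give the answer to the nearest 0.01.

Linear interpolation between the fixed points: C = (-9 - 7.5) × 100 / (60 - 7.5) = -31.4286°C.
Then -31.4286 + 273.15 = 241.72 K.

241.72 K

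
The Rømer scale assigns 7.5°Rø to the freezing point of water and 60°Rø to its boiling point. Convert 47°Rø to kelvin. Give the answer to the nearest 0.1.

348.4 K

Linear interpolation between the fixed points: C = (47 - 7.5) × 100 / (60 - 7.5) = 75.2381°C.
Then 75.2381 + 273.15 = 348.4 K.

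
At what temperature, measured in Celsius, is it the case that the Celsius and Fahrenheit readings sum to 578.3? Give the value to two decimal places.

Let C be the Celsius reading. The Fahrenheit reading is F = 1.8·C + 32.
Require C + F = 578.3: (2.8)·C + 32 = 578.3.
C = (578.3 - 32) / (2.8) = 195.11.

195.11°C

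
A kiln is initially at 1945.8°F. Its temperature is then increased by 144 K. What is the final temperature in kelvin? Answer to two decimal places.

1480.37 K

Initial temperature in Celsius: (1945.8 - 32) × 5/9 = 1063.2222°C.
The 144 K change is an interval; Kelvin and Celsius degrees are the same size, so ΔC = +144°C.
Final Celsius temperature: 1063.2222 + 144.0000 = 1207.2222°C.
In kelvin: 1207.2222 + 273.15 = 1480.37 K.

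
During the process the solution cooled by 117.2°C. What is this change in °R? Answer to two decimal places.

For a temperature interval the offset drops out; only the factor 1.8 applies.
117.2 × 1.8 = 210.96.

210.96°R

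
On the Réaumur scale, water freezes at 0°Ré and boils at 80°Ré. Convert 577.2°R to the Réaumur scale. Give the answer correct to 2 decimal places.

38.01°Ré

First in Celsius: (577.2 - 491.67) × 5/9 = 47.5167°C.
Linearly onto the Réaumur scale: 0 + (47.5167 / 100) × (80 - 0) = 38.01°Ré.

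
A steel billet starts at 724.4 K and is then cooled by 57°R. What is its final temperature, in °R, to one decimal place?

1246.9°R

Initial temperature in Celsius: 724.4 - 273.15 = 451.2500°C.
The 57°R change is an interval, so only the factor 5/9 applies: -57 × 5/9 = -31.6667°C.
Final Celsius temperature: 451.2500 - 31.6667 = 419.5833°C.
In Rankine: 419.5833 × 1.8 + 491.67 = 1246.9°R.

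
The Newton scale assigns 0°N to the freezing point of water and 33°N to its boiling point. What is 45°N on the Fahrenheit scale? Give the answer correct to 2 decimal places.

Linear interpolation between the fixed points: C = (45 - 0) × 100 / (33 - 0) = 136.3636°C.
Then 136.3636 × 1.8 + 32 = 277.45°F.

277.45°F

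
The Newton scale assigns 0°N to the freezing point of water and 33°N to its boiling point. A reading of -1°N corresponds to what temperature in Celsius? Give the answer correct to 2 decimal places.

-3.03°C

Linear interpolation between the fixed points: C = (-1 - 0) × 100 / (33 - 0) = -3.0303°C.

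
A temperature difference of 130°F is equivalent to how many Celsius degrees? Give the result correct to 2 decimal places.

72.22°C

For a temperature interval the offset drops out; only the factor 5/9 applies.
130 × 5/9 = 72.22.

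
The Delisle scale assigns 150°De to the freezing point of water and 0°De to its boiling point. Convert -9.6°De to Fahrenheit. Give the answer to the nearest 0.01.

223.52°F

Linear interpolation between the fixed points: C = (-9.6 - 150) × 100 / (0 - 150) = 106.4000°C.
Then 106.4000 × 1.8 + 32 = 223.52°F.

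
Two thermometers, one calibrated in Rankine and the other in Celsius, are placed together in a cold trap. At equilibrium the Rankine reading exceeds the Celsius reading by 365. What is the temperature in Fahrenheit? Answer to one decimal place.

-253.0°F

Let x be the Rankine reading; then the Celsius reading is 5/9·x - 273.15.
(5/9·x - 273.15) - x = -365  ⇒  (-4/9)·x = -91.85  ⇒  x = 206.6625°R.
In Celsius: (206.6625 - 491.67) × 5/9 = -158.3375°C.
In Fahrenheit: -158.3375 × 1.8 + 32 = -253.0°F.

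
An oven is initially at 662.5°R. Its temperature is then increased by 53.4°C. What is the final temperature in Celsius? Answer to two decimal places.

Initial temperature in Celsius: (662.5 - 491.67) × 5/9 = 94.9056°C.
Final Celsius temperature: 94.9056 + 53.4000 = 148.3056°C.

148.31°C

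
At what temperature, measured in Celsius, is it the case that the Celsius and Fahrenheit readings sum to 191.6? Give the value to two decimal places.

57.00°C

Let C be the Celsius reading. The Fahrenheit reading is F = 1.8·C + 32.
Require C + F = 191.6: (2.8)·C + 32 = 191.6.
C = (191.6 - 32) / (2.8) = 57.00.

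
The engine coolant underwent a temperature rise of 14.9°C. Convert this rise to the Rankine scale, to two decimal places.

Only the scale ratio 1.8 matters for a change in temperature.
14.9 × 1.8 = 26.82.

26.82°R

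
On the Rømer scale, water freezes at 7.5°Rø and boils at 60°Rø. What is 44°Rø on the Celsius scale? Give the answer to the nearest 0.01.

Linear interpolation between the fixed points: C = (44 - 7.5) × 100 / (60 - 7.5) = 69.5238°C.

69.52°C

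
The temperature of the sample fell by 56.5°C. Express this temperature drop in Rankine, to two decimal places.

101.70°R

An interval of 1°C corresponds to 1.8°R.
56.5 × 1.8 = 101.70.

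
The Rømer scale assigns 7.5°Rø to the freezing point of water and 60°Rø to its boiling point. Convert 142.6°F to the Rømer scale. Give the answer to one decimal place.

39.8°Rø

First in Celsius: (142.6 - 32) × 5/9 = 61.4444°C.
Linearly onto the Rømer scale: 7.5 + (61.4444 / 100) × (60 - 7.5) = 39.8°Rø.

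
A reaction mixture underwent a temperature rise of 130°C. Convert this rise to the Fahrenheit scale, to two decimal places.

234.00°F

Only the scale ratio 1.8 matters for a change in temperature.
130 × 1.8 = 234.00.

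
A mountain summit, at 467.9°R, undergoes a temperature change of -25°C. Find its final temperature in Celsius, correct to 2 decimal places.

Initial temperature in Celsius: (467.9 - 491.67) × 5/9 = -13.2056°C.
Final Celsius temperature: -13.2056 - 25.0000 = -38.2056°C.

-38.21°C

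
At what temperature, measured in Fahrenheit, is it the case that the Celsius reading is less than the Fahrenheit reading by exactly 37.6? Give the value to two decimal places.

Let F be the Fahrenheit reading. The Celsius reading is C = 5/9·F - 17.7778.
Require C - F = -37.6: (-4/9)·F - 17.7778 = -37.6.
F = (-37.6 + 17.7778) / (-4/9) = 44.60.

44.60°F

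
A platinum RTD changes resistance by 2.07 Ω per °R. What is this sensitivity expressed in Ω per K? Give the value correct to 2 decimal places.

3.73 Ω per K

The quantity depends on a temperature interval, so only the ratio of degree sizes applies; the offset between the scales is irrelevant.
A change of 1 K is a change of 1.8°R, so per K the value is 2.07 × 1.8 = 3.73.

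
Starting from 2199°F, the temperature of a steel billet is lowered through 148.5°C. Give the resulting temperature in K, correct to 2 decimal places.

1328.54 K

Initial temperature in Celsius: (2199 - 32) × 5/9 = 1203.8889°C.
Final Celsius temperature: 1203.8889 - 148.5000 = 1055.3889°C.
In kelvin: 1055.3889 + 273.15 = 1328.54 K.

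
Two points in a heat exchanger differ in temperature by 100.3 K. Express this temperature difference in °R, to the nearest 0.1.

An interval of 1 K corresponds to 1.8°R.
100.3 × 1.8 = 180.5.

180.5°R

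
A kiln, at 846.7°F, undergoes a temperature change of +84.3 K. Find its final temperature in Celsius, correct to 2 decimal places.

536.91°C

Initial temperature in Celsius: (846.7 - 32) × 5/9 = 452.6111°C.
The 84.3 K change is an interval; Kelvin and Celsius degrees are the same size, so ΔC = +84.3°C.
Final Celsius temperature: 452.6111 + 84.3000 = 536.9111°C.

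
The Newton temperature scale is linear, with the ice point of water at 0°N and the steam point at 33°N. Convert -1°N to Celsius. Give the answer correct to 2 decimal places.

Linear interpolation between the fixed points: C = (-1 - 0) × 100 / (33 - 0) = -3.0303°C.

-3.03°C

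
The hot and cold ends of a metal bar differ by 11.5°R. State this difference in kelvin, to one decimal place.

For a temperature interval the offset drops out; only the factor 5/9 applies.
11.5 × 5/9 = 6.4.

6.4 K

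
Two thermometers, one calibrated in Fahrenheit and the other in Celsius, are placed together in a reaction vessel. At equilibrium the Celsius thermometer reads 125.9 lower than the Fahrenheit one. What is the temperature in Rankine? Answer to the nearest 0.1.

Let x be the Fahrenheit reading; then the Celsius reading is 5/9·x - 17.7778.
(5/9·x - 17.7778) - x = -125.9  ⇒  (-4/9)·x = -108.122  ⇒  x = 243.2750°F.
In Celsius: (243.275 - 32) × 5/9 = 117.3750°C.
In Rankine: 117.3750 × 1.8 + 491.67 = 702.9°R.

702.9°R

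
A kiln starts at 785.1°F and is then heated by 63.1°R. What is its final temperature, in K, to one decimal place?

Initial temperature in Celsius: (785.1 - 32) × 5/9 = 418.3889°C.
The 63.1°R change is an interval, so only the factor 5/9 applies: +63.1 × 5/9 = +35.0556°C.
Final Celsius temperature: 418.3889 + 35.0556 = 453.4444°C.
In kelvin: 453.4444 + 273.15 = 726.6 K.

726.6 K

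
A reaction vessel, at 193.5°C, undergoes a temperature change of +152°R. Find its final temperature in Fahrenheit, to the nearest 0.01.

532.30°F

The 152°R change is an interval, so only the factor 5/9 applies: +152 × 5/9 = +84.4444°C.
Final Celsius temperature: 193.5000 + 84.4444 = 277.9444°C.
In Fahrenheit: 277.9444 × 1.8 + 32 = 532.30°F.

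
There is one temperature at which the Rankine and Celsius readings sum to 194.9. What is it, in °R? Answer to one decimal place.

300.9°R

Let R be the Rankine reading. The Celsius reading is C = 5/9·R - 273.15.
Require R + C = 194.9: (14/9)·R - 273.15 = 194.9.
R = (194.9 + 273.15) / (14/9) = 300.9.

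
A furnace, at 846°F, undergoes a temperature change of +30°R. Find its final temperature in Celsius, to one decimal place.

Initial temperature in Celsius: (846 - 32) × 5/9 = 452.2222°C.
The 30°R change is an interval, so only the factor 5/9 applies: +30 × 5/9 = +16.6667°C.
Final Celsius temperature: 452.2222 + 16.6667 = 468.8889°C.

468.9°C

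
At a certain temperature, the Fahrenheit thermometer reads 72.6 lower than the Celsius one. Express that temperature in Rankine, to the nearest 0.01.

256.32°R

Let x be the Celsius reading; then the Fahrenheit reading is 1.8·x + 32.
(1.8·x + 32) - x = -72.6  ⇒  (0.8)·x = -104.6  ⇒  x = -130.7500°C.
In Rankine: -130.7500 × 1.8 + 491.67 = 256.32°R.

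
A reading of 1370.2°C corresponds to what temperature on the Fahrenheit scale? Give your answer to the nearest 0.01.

In Fahrenheit: 1370.2000 × 1.8 + 32 = 2498.36°F.

2498.36°F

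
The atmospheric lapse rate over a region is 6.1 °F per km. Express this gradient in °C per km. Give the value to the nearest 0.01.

3.39 °C/km

The quantity depends on a temperature interval, so only the ratio of degree sizes applies; the offset between the scales is irrelevant.
A change of 1°F is a change of 5/9°C, so 6.1 × 5/9 = 3.39.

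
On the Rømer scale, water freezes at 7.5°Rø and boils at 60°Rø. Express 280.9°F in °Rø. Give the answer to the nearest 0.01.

First in Celsius: (280.9 - 32) × 5/9 = 138.2778°C.
Linearly onto the Rømer scale: 7.5 + (138.2778 / 100) × (60 - 7.5) = 80.10°Rø.

80.10°Rø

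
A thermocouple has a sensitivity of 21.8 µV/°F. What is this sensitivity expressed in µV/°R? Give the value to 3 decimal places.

21.800 µV/°R

The quantity depends on a temperature interval, so only the ratio of degree sizes applies; the offset between the scales is irrelevant.
A change of 1°R is a change of 1°F, so per °R the value is 21.8 × 1 = 21.800.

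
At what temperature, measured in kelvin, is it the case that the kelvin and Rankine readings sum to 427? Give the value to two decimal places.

Let K be the kelvin reading. The Rankine reading is R = 1.8·K.
Require K + R = 427: (2.8)·K = 427.
K = (427) / (2.8) = 152.50.

152.50 K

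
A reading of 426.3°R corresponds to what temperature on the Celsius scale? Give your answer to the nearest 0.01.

In Celsius: (426.3 - 491.67) × 5/9 = -36.3167°C.

-36.32°C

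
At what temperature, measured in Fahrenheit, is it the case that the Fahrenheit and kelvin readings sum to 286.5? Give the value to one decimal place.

20.0°F

Let F be the Fahrenheit reading. The kelvin reading is K = 5/9·F + 255.372.
Require F + K = 286.5: (14/9)·F + 255.372 = 286.5.
F = (286.5 - 255.372) / (14/9) = 20.0.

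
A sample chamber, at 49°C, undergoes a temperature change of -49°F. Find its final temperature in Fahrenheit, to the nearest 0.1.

The 49°F change is an interval, so only the factor 5/9 applies: -49 × 5/9 = -27.2222°C.
Final Celsius temperature: 49.0000 - 27.2222 = 21.7778°C.
In Fahrenheit: 21.7778 × 1.8 + 32 = 71.2°F.

71.2°F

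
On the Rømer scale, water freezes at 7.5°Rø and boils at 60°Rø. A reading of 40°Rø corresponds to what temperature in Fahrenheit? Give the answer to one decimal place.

143.4°F

Linear interpolation between the fixed points: C = (40 - 7.5) × 100 / (60 - 7.5) = 61.9048°C.
Then 61.9048 × 1.8 + 32 = 143.4°F.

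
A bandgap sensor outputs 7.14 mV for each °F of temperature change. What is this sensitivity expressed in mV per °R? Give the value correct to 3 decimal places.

The quantity depends on a temperature interval, so only the ratio of degree sizes applies; the offset between the scales is irrelevant.
A change of 1°R is a change of 1°F, so per °R the value is 7.14 × 1 = 7.140.

7.140 mV per °R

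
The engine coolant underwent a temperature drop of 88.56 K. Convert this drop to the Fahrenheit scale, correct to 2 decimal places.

159.41°F

An interval of 1 K corresponds to 1.8°F.
88.56 × 1.8 = 159.41.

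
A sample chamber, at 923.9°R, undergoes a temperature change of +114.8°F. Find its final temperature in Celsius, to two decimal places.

Initial temperature in Celsius: (923.9 - 491.67) × 5/9 = 240.1278°C.
The 114.8°F change is an interval, so only the factor 5/9 applies: +114.8 × 5/9 = +63.7778°C.
Final Celsius temperature: 240.1278 + 63.7778 = 303.9056°C.

303.91°C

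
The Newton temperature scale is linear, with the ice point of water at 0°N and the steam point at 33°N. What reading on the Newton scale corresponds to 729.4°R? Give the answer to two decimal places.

43.58°N

First in Celsius: (729.4 - 491.67) × 5/9 = 132.0722°C.
Linearly onto the Newton scale: 0 + (132.0722 / 100) × (33 - 0) = 43.58°N.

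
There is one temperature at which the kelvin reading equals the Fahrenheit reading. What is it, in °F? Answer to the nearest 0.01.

Let F be the Fahrenheit reading. The kelvin reading is K = 5/9·F + 255.372.
Set K = F: 5/9·F + 255.372 = F.
(-4/9)·F = -255.372  ⇒  F = 574.59.

574.59°F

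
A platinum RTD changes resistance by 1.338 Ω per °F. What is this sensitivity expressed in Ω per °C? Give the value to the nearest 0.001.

2.408 Ω per °C

The quantity depends on a temperature interval, so only the ratio of degree sizes applies; the offset between the scales is irrelevant.
A change of 1°C is a change of 1.8°F, so per °C the value is 1.338 × 1.8 = 2.408.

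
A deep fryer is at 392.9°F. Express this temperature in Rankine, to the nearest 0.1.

852.6°R

In Celsius: (392.9 - 32) × 5/9 = 200.5000°C.
In Rankine: 200.5000 × 1.8 + 491.67 = 852.6°R.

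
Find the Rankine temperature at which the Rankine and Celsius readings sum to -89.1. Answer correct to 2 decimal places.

Let R be the Rankine reading. The Celsius reading is C = 5/9·R - 273.15.
Require R + C = -89.1: (14/9)·R - 273.15 = -89.1.
R = (-89.1 + 273.15) / (14/9) = 118.32.

118.32°R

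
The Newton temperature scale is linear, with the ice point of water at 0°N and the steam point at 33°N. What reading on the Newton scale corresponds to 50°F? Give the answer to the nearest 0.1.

3.3°N

First in Celsius: (50 - 32) × 5/9 = 10.0000°C.
Linearly onto the Newton scale: 0 + (10.0000 / 100) × (33 - 0) = 3.3°N.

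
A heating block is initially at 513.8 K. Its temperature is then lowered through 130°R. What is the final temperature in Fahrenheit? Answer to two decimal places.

335.17°F

Initial temperature in Celsius: 513.8 - 273.15 = 240.6500°C.
The 130°R change is an interval, so only the factor 5/9 applies: -130 × 5/9 = -72.2222°C.
Final Celsius temperature: 240.6500 - 72.2222 = 168.4278°C.
In Fahrenheit: 168.4278 × 1.8 + 32 = 335.17°F.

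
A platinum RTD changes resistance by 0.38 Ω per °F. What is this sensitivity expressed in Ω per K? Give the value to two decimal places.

Since only a temperature interval is involved, the additive offset between the scales drops out.
A change of 1 K is a change of 1.8°F, so per K the value is 0.38 × 1.8 = 0.68.

0.68 Ω per K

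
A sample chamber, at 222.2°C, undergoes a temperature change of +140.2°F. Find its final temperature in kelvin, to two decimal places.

The 140.2°F change is an interval, so only the factor 5/9 applies: +140.2 × 5/9 = +77.8889°C.
Final Celsius temperature: 222.2000 + 77.8889 = 300.0889°C.
In kelvin: 300.0889 + 273.15 = 573.24 K.

573.24 K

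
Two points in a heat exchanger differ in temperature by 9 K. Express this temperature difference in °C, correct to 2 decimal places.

9.00°C

Kelvin and Celsius degrees are the same size, so the interval is unchanged: 9.00.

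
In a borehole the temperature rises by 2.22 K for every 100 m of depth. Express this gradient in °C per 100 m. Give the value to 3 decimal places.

2.220 °C/100 m

The quantity depends on a temperature interval, so only the ratio of degree sizes applies; the offset between the scales is irrelevant.
A change of 1 K is a change of 1°C, so 2.22 × 1 = 2.220.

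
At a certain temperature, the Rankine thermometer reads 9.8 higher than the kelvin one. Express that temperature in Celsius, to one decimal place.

-260.9°C

Let x be the kelvin reading; then the Rankine reading is 1.8·x.
(1.8·x) - x = 9.8  ⇒  (0.8)·x = 9.8  ⇒  x = 12.2500 K.
In Celsius: 12.25 - 273.15 = -260.9°C.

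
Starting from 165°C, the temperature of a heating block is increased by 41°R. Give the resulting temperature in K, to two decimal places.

460.93 K

The 41°R change is an interval, so only the factor 5/9 applies: +41 × 5/9 = +22.7778°C.
Final Celsius temperature: 165.0000 + 22.7778 = 187.7778°C.
In kelvin: 187.7778 + 273.15 = 460.93 K.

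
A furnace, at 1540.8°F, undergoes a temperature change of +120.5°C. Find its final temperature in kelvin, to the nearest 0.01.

1231.87 K

Initial temperature in Celsius: (1540.8 - 32) × 5/9 = 838.2222°C.
Final Celsius temperature: 838.2222 + 120.5000 = 958.7222°C.
In kelvin: 958.7222 + 273.15 = 1231.87 K.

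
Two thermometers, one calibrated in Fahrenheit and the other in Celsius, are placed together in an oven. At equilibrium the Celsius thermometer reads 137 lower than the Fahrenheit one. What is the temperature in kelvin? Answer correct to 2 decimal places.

Let x be the Fahrenheit reading; then the Celsius reading is 5/9·x - 17.7778.
(5/9·x - 17.7778) - x = -137  ⇒  (-4/9)·x = -119.222  ⇒  x = 268.2500°F.
In Celsius: (268.25 - 32) × 5/9 = 131.2500°C.
In kelvin: 131.2500 + 273.15 = 404.40 K.

404.40 K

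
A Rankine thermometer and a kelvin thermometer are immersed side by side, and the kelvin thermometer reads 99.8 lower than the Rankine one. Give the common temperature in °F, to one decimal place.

Let x be the Rankine reading; then the kelvin reading is 5/9·x.
(5/9·x) - x = -99.8  ⇒  (-4/9)·x = -99.8  ⇒  x = 224.5500°R.
In Celsius: (224.55 - 491.67) × 5/9 = -148.4000°C.
In Fahrenheit: -148.4000 × 1.8 + 32 = -235.1°F.

-235.1°F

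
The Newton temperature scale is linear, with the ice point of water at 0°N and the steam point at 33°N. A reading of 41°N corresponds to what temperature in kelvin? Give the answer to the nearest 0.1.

397.4 K

Linear interpolation between the fixed points: C = (41 - 0) × 100 / (33 - 0) = 124.2424°C.
Then 124.2424 + 273.15 = 397.4 K.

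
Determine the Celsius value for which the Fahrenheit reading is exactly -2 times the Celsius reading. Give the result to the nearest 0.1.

-8.4°C

Let C be the Celsius reading. The Fahrenheit reading is F = 1.8·C + 32.
Require F = -2·C: 1.8·C + 32 = -2·C.
(3.8)·C = -32  ⇒  C = -8.4.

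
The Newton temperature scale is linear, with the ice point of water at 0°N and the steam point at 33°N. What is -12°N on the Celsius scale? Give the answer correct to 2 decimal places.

Linear interpolation between the fixed points: C = (-12 - 0) × 100 / (33 - 0) = -36.3636°C.

-36.36°C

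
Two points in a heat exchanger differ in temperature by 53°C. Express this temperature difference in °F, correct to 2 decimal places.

An interval of 1°C corresponds to 1.8°F.
53 × 1.8 = 95.40.

95.40°F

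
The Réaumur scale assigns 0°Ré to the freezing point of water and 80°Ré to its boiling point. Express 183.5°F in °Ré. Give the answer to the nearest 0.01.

67.33°Ré

First in Celsius: (183.5 - 32) × 5/9 = 84.1667°C.
Linearly onto the Réaumur scale: 0 + (84.1667 / 100) × (80 - 0) = 67.33°Ré.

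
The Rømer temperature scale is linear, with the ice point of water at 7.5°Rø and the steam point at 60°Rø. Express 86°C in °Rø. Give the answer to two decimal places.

52.65°Rø

Linearly onto the Rømer scale: 7.5 + (86.0000 / 100) × (60 - 7.5) = 52.65°Rø.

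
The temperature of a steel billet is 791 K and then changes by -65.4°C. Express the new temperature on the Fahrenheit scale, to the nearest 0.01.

846.41°F

Initial temperature in Celsius: 791 - 273.15 = 517.8500°C.
Final Celsius temperature: 517.8500 - 65.4000 = 452.4500°C.
In Fahrenheit: 452.4500 × 1.8 + 32 = 846.41°F.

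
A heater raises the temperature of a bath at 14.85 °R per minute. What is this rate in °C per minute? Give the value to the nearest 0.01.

8.25 °C/minute

Since only a temperature interval is involved, the additive offset between the scales drops out.
A change of 1°R is a change of 5/9°C, so 14.85 × 5/9 = 8.25.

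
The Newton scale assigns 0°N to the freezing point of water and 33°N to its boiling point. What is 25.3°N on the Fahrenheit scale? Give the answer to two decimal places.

Linear interpolation between the fixed points: C = (25.3 - 0) × 100 / (33 - 0) = 76.6667°C.
Then 76.6667 × 1.8 + 32 = 170.00°F.

170.00°F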